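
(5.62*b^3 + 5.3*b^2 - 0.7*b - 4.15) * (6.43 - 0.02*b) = -0.1124*b^4 + 36.0306*b^3 + 34.093*b^2 - 4.418*b - 26.6845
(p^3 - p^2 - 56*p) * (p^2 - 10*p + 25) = p^5 - 11*p^4 - 21*p^3 + 535*p^2 - 1400*p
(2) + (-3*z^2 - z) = -3*z^2 - z + 2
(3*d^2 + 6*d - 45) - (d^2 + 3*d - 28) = 2*d^2 + 3*d - 17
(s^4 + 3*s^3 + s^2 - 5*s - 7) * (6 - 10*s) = -10*s^5 - 24*s^4 + 8*s^3 + 56*s^2 + 40*s - 42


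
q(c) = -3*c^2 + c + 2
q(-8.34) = -215.01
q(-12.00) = -442.00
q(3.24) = -26.25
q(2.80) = -18.72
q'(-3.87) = 24.22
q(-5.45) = -92.56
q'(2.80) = -15.80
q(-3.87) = -46.80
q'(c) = 1 - 6*c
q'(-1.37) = 9.22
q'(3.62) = -20.72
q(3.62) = -33.69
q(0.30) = 2.03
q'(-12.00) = 73.00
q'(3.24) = -18.44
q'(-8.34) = 51.04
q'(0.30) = -0.80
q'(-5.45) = 33.70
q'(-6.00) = 37.00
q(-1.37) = -5.00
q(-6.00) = -112.00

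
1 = 1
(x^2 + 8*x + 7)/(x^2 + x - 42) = (x + 1)/(x - 6)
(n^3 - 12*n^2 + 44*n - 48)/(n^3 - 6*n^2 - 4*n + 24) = (n - 4)/(n + 2)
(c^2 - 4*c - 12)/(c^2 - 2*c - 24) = (c + 2)/(c + 4)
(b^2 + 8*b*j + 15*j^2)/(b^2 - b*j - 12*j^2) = (b + 5*j)/(b - 4*j)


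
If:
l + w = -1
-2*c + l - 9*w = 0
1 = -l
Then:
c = -1/2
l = -1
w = 0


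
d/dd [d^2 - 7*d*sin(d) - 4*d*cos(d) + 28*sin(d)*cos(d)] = 4*d*sin(d) - 7*d*cos(d) + 2*d - 7*sin(d) - 4*cos(d) + 28*cos(2*d)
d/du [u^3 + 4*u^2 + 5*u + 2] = 3*u^2 + 8*u + 5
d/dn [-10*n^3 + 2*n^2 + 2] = 2*n*(2 - 15*n)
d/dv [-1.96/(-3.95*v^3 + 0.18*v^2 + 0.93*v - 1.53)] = (-23.226*v^2 + 0.7056*v + 1.8228)/(3.95*v^3 - 0.18*v^2 - 0.93*v + 1.53)^2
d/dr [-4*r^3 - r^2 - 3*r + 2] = -12*r^2 - 2*r - 3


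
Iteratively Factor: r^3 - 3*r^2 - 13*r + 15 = (r + 3)*(r^2 - 6*r + 5) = (r - 5)*(r + 3)*(r - 1)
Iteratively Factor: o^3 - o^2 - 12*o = (o)*(o^2 - o - 12) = o*(o + 3)*(o - 4)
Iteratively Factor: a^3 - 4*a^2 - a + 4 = (a - 4)*(a^2 - 1) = (a - 4)*(a + 1)*(a - 1)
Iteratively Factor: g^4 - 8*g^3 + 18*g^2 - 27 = (g - 3)*(g^3 - 5*g^2 + 3*g + 9) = (g - 3)^2*(g^2 - 2*g - 3) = (g - 3)^2*(g + 1)*(g - 3)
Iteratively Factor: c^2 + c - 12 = (c + 4)*(c - 3)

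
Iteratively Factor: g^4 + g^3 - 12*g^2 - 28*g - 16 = (g + 1)*(g^3 - 12*g - 16) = (g + 1)*(g + 2)*(g^2 - 2*g - 8) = (g - 4)*(g + 1)*(g + 2)*(g + 2)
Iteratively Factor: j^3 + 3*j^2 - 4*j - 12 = (j + 2)*(j^2 + j - 6) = (j + 2)*(j + 3)*(j - 2)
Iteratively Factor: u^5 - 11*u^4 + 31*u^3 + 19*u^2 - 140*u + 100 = (u - 1)*(u^4 - 10*u^3 + 21*u^2 + 40*u - 100) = (u - 5)*(u - 1)*(u^3 - 5*u^2 - 4*u + 20) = (u - 5)*(u - 2)*(u - 1)*(u^2 - 3*u - 10) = (u - 5)^2*(u - 2)*(u - 1)*(u + 2)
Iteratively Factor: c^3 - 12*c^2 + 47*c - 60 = (c - 5)*(c^2 - 7*c + 12) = (c - 5)*(c - 3)*(c - 4)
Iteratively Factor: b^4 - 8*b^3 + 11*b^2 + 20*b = (b)*(b^3 - 8*b^2 + 11*b + 20) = b*(b - 4)*(b^2 - 4*b - 5) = b*(b - 4)*(b + 1)*(b - 5)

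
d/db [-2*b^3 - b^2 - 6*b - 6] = -6*b^2 - 2*b - 6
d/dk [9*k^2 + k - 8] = 18*k + 1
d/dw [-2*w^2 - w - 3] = -4*w - 1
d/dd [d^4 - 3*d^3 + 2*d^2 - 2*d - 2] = 4*d^3 - 9*d^2 + 4*d - 2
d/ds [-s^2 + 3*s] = 3 - 2*s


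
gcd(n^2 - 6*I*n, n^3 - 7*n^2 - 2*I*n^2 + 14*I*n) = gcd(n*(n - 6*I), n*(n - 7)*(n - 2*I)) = n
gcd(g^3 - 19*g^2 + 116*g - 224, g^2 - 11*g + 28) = g^2 - 11*g + 28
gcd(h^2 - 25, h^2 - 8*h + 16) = 1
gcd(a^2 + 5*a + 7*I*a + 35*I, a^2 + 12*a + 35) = a + 5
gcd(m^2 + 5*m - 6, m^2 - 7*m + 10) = 1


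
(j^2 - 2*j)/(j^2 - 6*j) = (j - 2)/(j - 6)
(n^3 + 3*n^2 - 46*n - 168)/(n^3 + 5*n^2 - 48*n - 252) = (n + 4)/(n + 6)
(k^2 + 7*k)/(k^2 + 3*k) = (k + 7)/(k + 3)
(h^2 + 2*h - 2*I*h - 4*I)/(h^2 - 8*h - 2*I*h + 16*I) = (h + 2)/(h - 8)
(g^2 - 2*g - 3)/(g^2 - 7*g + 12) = (g + 1)/(g - 4)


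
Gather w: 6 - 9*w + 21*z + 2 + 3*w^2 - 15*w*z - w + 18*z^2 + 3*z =3*w^2 + w*(-15*z - 10) + 18*z^2 + 24*z + 8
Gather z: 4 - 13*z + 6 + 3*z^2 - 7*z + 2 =3*z^2 - 20*z + 12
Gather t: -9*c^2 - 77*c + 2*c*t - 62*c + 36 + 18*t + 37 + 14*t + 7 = -9*c^2 - 139*c + t*(2*c + 32) + 80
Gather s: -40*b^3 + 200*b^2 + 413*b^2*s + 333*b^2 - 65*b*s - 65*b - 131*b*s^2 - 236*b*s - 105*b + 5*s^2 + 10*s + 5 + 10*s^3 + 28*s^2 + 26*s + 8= -40*b^3 + 533*b^2 - 170*b + 10*s^3 + s^2*(33 - 131*b) + s*(413*b^2 - 301*b + 36) + 13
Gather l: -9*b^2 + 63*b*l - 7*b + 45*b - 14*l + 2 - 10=-9*b^2 + 38*b + l*(63*b - 14) - 8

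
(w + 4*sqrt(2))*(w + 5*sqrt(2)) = w^2 + 9*sqrt(2)*w + 40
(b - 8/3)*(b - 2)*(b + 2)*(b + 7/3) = b^4 - b^3/3 - 92*b^2/9 + 4*b/3 + 224/9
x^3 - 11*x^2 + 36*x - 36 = (x - 6)*(x - 3)*(x - 2)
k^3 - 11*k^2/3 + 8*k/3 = k*(k - 8/3)*(k - 1)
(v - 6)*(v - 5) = v^2 - 11*v + 30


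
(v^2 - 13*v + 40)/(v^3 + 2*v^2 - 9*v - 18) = (v^2 - 13*v + 40)/(v^3 + 2*v^2 - 9*v - 18)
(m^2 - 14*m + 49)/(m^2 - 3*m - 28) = (m - 7)/(m + 4)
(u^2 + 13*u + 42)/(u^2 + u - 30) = (u + 7)/(u - 5)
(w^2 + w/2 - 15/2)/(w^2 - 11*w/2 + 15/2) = (w + 3)/(w - 3)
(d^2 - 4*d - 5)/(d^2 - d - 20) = (d + 1)/(d + 4)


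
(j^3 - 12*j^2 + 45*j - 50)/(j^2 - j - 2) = (j^2 - 10*j + 25)/(j + 1)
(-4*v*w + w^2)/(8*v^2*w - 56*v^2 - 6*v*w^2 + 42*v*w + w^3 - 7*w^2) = -w/(2*v*w - 14*v - w^2 + 7*w)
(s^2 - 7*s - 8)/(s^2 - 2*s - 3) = (s - 8)/(s - 3)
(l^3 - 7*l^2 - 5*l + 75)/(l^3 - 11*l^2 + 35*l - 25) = (l + 3)/(l - 1)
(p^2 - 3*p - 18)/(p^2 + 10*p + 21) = (p - 6)/(p + 7)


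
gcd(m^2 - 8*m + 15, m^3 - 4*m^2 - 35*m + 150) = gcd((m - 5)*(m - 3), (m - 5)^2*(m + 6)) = m - 5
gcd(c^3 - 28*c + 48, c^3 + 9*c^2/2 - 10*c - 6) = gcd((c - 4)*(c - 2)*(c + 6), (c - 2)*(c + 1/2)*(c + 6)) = c^2 + 4*c - 12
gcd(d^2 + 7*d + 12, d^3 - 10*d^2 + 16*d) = 1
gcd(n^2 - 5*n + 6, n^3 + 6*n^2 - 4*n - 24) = n - 2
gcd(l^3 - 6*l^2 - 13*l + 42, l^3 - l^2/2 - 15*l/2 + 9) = l^2 + l - 6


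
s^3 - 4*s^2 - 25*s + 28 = (s - 7)*(s - 1)*(s + 4)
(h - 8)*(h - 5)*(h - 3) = h^3 - 16*h^2 + 79*h - 120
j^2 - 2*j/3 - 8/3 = (j - 2)*(j + 4/3)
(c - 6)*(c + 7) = c^2 + c - 42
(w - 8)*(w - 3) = w^2 - 11*w + 24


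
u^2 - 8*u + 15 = (u - 5)*(u - 3)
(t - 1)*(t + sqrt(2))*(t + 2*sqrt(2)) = t^3 - t^2 + 3*sqrt(2)*t^2 - 3*sqrt(2)*t + 4*t - 4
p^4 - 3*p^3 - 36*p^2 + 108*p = p*(p - 6)*(p - 3)*(p + 6)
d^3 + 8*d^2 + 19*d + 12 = (d + 1)*(d + 3)*(d + 4)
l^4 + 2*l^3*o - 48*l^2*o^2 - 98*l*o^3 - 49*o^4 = (l - 7*o)*(l + o)^2*(l + 7*o)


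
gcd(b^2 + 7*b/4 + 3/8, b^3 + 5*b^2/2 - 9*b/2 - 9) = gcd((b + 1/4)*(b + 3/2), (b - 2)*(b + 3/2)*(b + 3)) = b + 3/2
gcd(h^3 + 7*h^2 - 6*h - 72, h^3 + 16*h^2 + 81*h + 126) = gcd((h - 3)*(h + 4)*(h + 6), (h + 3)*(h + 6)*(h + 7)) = h + 6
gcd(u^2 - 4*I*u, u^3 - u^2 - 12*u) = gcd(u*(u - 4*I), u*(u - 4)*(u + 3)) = u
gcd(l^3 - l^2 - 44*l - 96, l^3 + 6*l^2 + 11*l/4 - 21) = l + 4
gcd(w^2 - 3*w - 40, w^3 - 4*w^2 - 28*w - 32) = w - 8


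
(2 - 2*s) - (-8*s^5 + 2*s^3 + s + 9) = 8*s^5 - 2*s^3 - 3*s - 7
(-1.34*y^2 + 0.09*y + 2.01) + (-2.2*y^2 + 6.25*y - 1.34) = -3.54*y^2 + 6.34*y + 0.67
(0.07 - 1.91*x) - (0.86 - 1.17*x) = -0.74*x - 0.79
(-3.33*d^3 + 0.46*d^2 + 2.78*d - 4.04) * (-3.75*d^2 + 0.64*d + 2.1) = 12.4875*d^5 - 3.8562*d^4 - 17.1236*d^3 + 17.8952*d^2 + 3.2524*d - 8.484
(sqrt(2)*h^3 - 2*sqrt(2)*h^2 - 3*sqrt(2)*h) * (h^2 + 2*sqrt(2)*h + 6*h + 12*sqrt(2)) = sqrt(2)*h^5 + 4*h^4 + 4*sqrt(2)*h^4 - 15*sqrt(2)*h^3 + 16*h^3 - 60*h^2 - 18*sqrt(2)*h^2 - 72*h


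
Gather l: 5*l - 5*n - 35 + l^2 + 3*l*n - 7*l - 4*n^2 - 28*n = l^2 + l*(3*n - 2) - 4*n^2 - 33*n - 35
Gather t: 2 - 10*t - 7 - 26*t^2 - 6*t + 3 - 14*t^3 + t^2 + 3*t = -14*t^3 - 25*t^2 - 13*t - 2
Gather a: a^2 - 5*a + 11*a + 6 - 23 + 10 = a^2 + 6*a - 7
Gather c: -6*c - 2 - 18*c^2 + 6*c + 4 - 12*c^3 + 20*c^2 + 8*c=-12*c^3 + 2*c^2 + 8*c + 2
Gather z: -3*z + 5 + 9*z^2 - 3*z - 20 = 9*z^2 - 6*z - 15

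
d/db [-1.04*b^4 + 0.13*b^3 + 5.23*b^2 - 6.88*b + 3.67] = -4.16*b^3 + 0.39*b^2 + 10.46*b - 6.88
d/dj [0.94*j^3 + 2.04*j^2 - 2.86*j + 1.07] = 2.82*j^2 + 4.08*j - 2.86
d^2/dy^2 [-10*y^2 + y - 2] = -20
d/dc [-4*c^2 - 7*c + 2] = -8*c - 7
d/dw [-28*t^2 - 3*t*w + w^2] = -3*t + 2*w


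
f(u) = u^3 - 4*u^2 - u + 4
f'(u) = 3*u^2 - 8*u - 1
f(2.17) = -6.79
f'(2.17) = -4.23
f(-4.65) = -178.38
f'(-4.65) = 101.07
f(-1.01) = -0.10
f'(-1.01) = 10.14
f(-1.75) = -11.86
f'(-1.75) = 22.19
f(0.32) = 3.30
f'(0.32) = -3.25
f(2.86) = -8.18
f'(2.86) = 0.66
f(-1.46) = -6.18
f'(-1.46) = 17.07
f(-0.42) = 3.64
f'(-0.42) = 2.89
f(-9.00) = -1040.00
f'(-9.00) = 314.00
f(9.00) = 400.00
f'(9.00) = 170.00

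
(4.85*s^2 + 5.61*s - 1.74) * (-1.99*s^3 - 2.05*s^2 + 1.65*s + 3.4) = -9.6515*s^5 - 21.1064*s^4 - 0.0353999999999992*s^3 + 29.3135*s^2 + 16.203*s - 5.916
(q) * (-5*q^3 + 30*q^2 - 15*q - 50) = -5*q^4 + 30*q^3 - 15*q^2 - 50*q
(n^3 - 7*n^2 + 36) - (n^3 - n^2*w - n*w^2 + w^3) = n^2*w - 7*n^2 + n*w^2 - w^3 + 36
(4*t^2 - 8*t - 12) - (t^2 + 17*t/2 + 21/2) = 3*t^2 - 33*t/2 - 45/2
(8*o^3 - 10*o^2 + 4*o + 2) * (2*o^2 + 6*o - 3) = 16*o^5 + 28*o^4 - 76*o^3 + 58*o^2 - 6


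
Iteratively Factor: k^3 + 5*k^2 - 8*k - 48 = (k - 3)*(k^2 + 8*k + 16) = (k - 3)*(k + 4)*(k + 4)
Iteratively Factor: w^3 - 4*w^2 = (w - 4)*(w^2) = w*(w - 4)*(w)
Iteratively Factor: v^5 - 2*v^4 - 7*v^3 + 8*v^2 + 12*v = (v)*(v^4 - 2*v^3 - 7*v^2 + 8*v + 12) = v*(v - 3)*(v^3 + v^2 - 4*v - 4) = v*(v - 3)*(v + 2)*(v^2 - v - 2) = v*(v - 3)*(v + 1)*(v + 2)*(v - 2)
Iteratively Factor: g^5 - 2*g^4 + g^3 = (g - 1)*(g^4 - g^3) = (g - 1)^2*(g^3) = g*(g - 1)^2*(g^2) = g^2*(g - 1)^2*(g)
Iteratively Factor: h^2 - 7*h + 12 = (h - 3)*(h - 4)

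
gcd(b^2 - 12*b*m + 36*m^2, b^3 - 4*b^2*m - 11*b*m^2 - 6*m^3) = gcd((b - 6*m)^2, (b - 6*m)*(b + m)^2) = b - 6*m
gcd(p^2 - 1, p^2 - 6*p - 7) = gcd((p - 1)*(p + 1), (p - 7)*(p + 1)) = p + 1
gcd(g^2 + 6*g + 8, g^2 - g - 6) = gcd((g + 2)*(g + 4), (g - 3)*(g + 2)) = g + 2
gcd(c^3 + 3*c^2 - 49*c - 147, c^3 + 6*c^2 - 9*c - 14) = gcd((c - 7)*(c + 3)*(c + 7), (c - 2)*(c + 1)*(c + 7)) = c + 7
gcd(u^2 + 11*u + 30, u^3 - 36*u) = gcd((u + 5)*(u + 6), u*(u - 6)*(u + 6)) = u + 6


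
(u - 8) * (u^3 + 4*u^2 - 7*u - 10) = u^4 - 4*u^3 - 39*u^2 + 46*u + 80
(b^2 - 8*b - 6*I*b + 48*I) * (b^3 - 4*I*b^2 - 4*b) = b^5 - 8*b^4 - 10*I*b^4 - 28*b^3 + 80*I*b^3 + 224*b^2 + 24*I*b^2 - 192*I*b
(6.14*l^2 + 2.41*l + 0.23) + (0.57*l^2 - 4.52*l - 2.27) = 6.71*l^2 - 2.11*l - 2.04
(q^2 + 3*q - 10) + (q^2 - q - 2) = 2*q^2 + 2*q - 12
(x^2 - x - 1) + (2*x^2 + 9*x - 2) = 3*x^2 + 8*x - 3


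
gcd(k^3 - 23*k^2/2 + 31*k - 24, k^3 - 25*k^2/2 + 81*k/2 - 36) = k^2 - 19*k/2 + 12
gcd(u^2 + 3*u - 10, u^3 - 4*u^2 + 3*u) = 1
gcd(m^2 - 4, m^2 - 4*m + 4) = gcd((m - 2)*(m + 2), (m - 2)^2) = m - 2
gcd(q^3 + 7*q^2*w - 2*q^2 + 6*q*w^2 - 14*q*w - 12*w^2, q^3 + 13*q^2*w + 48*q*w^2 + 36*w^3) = q^2 + 7*q*w + 6*w^2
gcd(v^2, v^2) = v^2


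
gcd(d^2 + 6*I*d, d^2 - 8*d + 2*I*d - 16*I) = 1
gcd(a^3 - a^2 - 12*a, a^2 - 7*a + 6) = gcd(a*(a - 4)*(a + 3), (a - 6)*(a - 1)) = 1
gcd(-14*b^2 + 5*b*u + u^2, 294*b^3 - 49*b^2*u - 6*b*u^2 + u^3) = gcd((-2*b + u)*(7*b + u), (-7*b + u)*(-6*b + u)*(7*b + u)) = 7*b + u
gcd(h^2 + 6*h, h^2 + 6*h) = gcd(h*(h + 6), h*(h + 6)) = h^2 + 6*h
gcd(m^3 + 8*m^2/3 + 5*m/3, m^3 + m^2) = m^2 + m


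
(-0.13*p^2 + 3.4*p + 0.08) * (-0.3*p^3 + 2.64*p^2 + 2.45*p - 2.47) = 0.039*p^5 - 1.3632*p^4 + 8.6335*p^3 + 8.8623*p^2 - 8.202*p - 0.1976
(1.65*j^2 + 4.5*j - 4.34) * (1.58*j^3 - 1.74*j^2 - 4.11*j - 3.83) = 2.607*j^5 + 4.239*j^4 - 21.4687*j^3 - 17.2629*j^2 + 0.602400000000003*j + 16.6222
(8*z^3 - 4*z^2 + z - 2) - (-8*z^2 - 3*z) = 8*z^3 + 4*z^2 + 4*z - 2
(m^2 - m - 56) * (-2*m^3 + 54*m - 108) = -2*m^5 + 2*m^4 + 166*m^3 - 162*m^2 - 2916*m + 6048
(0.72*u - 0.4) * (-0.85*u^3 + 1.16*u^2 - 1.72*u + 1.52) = -0.612*u^4 + 1.1752*u^3 - 1.7024*u^2 + 1.7824*u - 0.608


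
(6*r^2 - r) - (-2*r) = 6*r^2 + r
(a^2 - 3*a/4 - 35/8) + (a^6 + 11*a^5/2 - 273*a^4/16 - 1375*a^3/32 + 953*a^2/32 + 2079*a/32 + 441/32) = a^6 + 11*a^5/2 - 273*a^4/16 - 1375*a^3/32 + 985*a^2/32 + 2055*a/32 + 301/32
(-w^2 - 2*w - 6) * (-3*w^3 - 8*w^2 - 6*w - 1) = 3*w^5 + 14*w^4 + 40*w^3 + 61*w^2 + 38*w + 6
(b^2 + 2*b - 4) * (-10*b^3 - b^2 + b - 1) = -10*b^5 - 21*b^4 + 39*b^3 + 5*b^2 - 6*b + 4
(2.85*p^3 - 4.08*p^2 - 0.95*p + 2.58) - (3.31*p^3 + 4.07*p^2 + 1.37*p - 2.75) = -0.46*p^3 - 8.15*p^2 - 2.32*p + 5.33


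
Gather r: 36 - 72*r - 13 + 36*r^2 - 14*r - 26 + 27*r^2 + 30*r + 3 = 63*r^2 - 56*r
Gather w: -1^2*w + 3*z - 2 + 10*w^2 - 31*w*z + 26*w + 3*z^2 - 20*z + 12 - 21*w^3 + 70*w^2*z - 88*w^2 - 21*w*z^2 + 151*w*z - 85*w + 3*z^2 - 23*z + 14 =-21*w^3 + w^2*(70*z - 78) + w*(-21*z^2 + 120*z - 60) + 6*z^2 - 40*z + 24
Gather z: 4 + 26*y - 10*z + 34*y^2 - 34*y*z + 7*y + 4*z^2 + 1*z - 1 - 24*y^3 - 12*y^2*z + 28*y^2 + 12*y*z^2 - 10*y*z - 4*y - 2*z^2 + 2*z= -24*y^3 + 62*y^2 + 29*y + z^2*(12*y + 2) + z*(-12*y^2 - 44*y - 7) + 3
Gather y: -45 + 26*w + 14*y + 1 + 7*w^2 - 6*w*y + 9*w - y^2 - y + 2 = 7*w^2 + 35*w - y^2 + y*(13 - 6*w) - 42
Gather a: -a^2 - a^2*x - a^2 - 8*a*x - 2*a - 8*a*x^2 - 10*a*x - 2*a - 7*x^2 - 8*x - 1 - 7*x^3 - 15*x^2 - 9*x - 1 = a^2*(-x - 2) + a*(-8*x^2 - 18*x - 4) - 7*x^3 - 22*x^2 - 17*x - 2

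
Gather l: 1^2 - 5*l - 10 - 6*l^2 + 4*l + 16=-6*l^2 - l + 7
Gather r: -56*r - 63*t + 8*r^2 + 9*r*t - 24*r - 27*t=8*r^2 + r*(9*t - 80) - 90*t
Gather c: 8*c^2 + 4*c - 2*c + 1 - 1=8*c^2 + 2*c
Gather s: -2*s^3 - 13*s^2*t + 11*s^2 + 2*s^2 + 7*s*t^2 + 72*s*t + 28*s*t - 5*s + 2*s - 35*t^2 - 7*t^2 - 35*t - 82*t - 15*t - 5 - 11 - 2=-2*s^3 + s^2*(13 - 13*t) + s*(7*t^2 + 100*t - 3) - 42*t^2 - 132*t - 18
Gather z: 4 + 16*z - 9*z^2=-9*z^2 + 16*z + 4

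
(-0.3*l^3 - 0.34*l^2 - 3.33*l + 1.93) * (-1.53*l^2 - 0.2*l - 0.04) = 0.459*l^5 + 0.5802*l^4 + 5.1749*l^3 - 2.2733*l^2 - 0.2528*l - 0.0772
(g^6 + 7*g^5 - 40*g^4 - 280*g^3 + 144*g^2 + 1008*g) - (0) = g^6 + 7*g^5 - 40*g^4 - 280*g^3 + 144*g^2 + 1008*g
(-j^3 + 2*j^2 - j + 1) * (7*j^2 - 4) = -7*j^5 + 14*j^4 - 3*j^3 - j^2 + 4*j - 4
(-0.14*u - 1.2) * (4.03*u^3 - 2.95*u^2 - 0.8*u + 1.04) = -0.5642*u^4 - 4.423*u^3 + 3.652*u^2 + 0.8144*u - 1.248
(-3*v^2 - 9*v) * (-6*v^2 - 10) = 18*v^4 + 54*v^3 + 30*v^2 + 90*v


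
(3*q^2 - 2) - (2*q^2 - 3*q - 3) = q^2 + 3*q + 1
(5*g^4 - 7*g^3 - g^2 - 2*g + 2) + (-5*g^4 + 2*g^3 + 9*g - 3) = -5*g^3 - g^2 + 7*g - 1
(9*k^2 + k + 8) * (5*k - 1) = 45*k^3 - 4*k^2 + 39*k - 8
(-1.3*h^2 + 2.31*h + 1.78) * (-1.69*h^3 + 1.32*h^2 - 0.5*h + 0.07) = 2.197*h^5 - 5.6199*h^4 + 0.691*h^3 + 1.1036*h^2 - 0.7283*h + 0.1246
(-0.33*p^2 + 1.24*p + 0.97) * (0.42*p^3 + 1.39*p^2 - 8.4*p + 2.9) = -0.1386*p^5 + 0.0620999999999999*p^4 + 4.903*p^3 - 10.0247*p^2 - 4.552*p + 2.813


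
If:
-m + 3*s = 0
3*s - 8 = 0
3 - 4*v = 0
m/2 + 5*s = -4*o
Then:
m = 8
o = -13/3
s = 8/3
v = 3/4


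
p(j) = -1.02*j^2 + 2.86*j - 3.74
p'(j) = 2.86 - 2.04*j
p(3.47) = -6.10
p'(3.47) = -4.22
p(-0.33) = -4.79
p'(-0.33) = 3.53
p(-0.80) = -6.68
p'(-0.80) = 4.49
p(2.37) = -2.69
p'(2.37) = -1.97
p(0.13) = -3.39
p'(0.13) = 2.59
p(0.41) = -2.74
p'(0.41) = 2.02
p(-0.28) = -4.62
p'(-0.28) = 3.43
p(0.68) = -2.27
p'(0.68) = 1.47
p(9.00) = -60.62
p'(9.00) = -15.50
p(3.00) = -4.34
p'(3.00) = -3.26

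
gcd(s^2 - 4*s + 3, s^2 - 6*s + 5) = s - 1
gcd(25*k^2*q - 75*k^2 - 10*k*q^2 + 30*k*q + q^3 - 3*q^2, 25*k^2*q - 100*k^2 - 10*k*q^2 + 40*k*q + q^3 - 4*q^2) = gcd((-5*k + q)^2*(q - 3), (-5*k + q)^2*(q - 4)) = 25*k^2 - 10*k*q + q^2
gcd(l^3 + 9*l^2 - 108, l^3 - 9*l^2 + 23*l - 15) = l - 3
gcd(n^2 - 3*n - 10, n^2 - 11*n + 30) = n - 5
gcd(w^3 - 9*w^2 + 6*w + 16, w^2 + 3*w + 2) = w + 1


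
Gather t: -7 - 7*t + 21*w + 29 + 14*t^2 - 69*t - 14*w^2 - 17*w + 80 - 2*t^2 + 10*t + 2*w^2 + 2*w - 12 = 12*t^2 - 66*t - 12*w^2 + 6*w + 90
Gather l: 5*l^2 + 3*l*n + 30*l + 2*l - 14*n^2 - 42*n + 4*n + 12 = 5*l^2 + l*(3*n + 32) - 14*n^2 - 38*n + 12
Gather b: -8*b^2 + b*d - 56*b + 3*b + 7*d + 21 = -8*b^2 + b*(d - 53) + 7*d + 21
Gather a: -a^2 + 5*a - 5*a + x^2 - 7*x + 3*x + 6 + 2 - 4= -a^2 + x^2 - 4*x + 4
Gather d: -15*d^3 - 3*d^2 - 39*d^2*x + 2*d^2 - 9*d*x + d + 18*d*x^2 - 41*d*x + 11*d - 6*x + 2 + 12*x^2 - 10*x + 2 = -15*d^3 + d^2*(-39*x - 1) + d*(18*x^2 - 50*x + 12) + 12*x^2 - 16*x + 4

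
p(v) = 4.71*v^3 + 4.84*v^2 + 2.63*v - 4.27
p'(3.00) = 158.84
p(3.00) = 174.35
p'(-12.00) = 1921.19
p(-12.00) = -7477.75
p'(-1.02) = 7.46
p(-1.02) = -6.92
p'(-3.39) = 132.20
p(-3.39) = -141.06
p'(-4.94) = 299.63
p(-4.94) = -466.96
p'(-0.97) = 6.54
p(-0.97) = -6.57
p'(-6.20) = 485.77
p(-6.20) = -957.05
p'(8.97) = 1226.37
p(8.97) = 3808.12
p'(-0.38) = 0.99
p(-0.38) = -4.83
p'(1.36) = 41.93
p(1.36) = 20.11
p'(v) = 14.13*v^2 + 9.68*v + 2.63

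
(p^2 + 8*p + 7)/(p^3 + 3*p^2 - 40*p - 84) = (p + 1)/(p^2 - 4*p - 12)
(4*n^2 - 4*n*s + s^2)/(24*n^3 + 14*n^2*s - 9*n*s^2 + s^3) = (4*n^2 - 4*n*s + s^2)/(24*n^3 + 14*n^2*s - 9*n*s^2 + s^3)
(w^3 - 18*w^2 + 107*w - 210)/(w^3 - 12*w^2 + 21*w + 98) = (w^2 - 11*w + 30)/(w^2 - 5*w - 14)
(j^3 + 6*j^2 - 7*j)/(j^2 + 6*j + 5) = j*(j^2 + 6*j - 7)/(j^2 + 6*j + 5)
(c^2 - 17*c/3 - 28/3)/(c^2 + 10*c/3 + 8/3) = (c - 7)/(c + 2)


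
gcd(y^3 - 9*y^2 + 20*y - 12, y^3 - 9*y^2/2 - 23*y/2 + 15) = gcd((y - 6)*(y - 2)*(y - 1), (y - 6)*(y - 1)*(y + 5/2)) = y^2 - 7*y + 6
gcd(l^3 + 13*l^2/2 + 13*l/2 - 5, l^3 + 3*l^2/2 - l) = l^2 + 3*l/2 - 1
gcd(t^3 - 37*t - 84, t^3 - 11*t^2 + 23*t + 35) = t - 7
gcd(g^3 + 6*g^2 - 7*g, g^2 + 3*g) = g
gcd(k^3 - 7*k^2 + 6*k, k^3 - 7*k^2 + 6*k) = k^3 - 7*k^2 + 6*k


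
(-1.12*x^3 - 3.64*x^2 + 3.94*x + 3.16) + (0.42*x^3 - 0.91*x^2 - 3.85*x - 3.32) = -0.7*x^3 - 4.55*x^2 + 0.0899999999999999*x - 0.16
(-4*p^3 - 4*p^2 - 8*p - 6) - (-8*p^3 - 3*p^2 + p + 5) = 4*p^3 - p^2 - 9*p - 11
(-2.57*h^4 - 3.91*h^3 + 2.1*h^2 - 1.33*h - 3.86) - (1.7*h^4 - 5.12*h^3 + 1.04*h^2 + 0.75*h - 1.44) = -4.27*h^4 + 1.21*h^3 + 1.06*h^2 - 2.08*h - 2.42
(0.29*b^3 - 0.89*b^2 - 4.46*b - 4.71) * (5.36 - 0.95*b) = -0.2755*b^4 + 2.3999*b^3 - 0.5334*b^2 - 19.4311*b - 25.2456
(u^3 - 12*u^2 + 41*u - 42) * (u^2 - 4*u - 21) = u^5 - 16*u^4 + 68*u^3 + 46*u^2 - 693*u + 882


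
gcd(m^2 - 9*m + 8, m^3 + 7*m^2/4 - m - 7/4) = m - 1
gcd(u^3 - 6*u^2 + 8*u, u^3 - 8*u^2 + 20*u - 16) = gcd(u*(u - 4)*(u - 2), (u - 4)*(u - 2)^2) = u^2 - 6*u + 8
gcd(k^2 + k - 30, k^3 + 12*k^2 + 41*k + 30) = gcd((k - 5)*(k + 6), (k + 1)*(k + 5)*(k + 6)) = k + 6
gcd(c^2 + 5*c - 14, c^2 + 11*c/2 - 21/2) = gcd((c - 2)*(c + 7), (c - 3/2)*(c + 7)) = c + 7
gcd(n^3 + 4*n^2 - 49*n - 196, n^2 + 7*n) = n + 7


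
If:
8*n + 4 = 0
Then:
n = -1/2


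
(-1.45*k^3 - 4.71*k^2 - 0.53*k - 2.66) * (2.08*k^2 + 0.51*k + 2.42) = -3.016*k^5 - 10.5363*k^4 - 7.0135*k^3 - 17.2013*k^2 - 2.6392*k - 6.4372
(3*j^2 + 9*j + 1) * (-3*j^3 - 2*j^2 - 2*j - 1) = -9*j^5 - 33*j^4 - 27*j^3 - 23*j^2 - 11*j - 1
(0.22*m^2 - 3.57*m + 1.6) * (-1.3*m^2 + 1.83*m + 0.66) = -0.286*m^4 + 5.0436*m^3 - 8.4679*m^2 + 0.571800000000001*m + 1.056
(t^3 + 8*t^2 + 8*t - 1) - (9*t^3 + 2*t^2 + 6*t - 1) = -8*t^3 + 6*t^2 + 2*t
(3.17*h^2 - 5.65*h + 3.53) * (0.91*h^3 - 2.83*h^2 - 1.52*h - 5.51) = 2.8847*h^5 - 14.1126*h^4 + 14.3834*h^3 - 18.8686*h^2 + 25.7659*h - 19.4503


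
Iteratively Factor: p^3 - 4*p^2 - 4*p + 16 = (p + 2)*(p^2 - 6*p + 8) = (p - 4)*(p + 2)*(p - 2)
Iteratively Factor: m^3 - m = (m + 1)*(m^2 - m) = m*(m + 1)*(m - 1)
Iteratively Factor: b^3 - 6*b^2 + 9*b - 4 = (b - 1)*(b^2 - 5*b + 4) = (b - 4)*(b - 1)*(b - 1)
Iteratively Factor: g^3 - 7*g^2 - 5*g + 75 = (g - 5)*(g^2 - 2*g - 15) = (g - 5)^2*(g + 3)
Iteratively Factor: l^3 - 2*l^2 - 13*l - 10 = (l + 2)*(l^2 - 4*l - 5) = (l - 5)*(l + 2)*(l + 1)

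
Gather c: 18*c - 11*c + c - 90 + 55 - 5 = 8*c - 40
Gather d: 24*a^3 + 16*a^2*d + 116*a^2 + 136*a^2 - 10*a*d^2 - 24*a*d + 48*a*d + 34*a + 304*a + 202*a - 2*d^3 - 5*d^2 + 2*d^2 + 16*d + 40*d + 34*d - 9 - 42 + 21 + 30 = 24*a^3 + 252*a^2 + 540*a - 2*d^3 + d^2*(-10*a - 3) + d*(16*a^2 + 24*a + 90)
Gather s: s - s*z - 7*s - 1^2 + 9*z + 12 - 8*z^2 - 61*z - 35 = s*(-z - 6) - 8*z^2 - 52*z - 24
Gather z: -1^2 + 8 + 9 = 16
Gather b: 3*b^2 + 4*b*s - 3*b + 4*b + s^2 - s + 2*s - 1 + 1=3*b^2 + b*(4*s + 1) + s^2 + s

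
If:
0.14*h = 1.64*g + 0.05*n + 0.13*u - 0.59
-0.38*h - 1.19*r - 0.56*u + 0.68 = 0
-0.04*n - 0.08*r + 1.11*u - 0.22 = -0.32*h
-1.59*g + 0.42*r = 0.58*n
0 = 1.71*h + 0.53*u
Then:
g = 0.35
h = -0.07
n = -0.62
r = 0.49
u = 0.23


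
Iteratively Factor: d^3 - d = (d - 1)*(d^2 + d) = d*(d - 1)*(d + 1)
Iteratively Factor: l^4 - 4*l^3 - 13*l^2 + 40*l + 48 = (l - 4)*(l^3 - 13*l - 12) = (l - 4)^2*(l^2 + 4*l + 3) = (l - 4)^2*(l + 1)*(l + 3)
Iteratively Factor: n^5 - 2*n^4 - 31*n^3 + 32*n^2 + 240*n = (n + 4)*(n^4 - 6*n^3 - 7*n^2 + 60*n) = (n - 5)*(n + 4)*(n^3 - n^2 - 12*n) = (n - 5)*(n + 3)*(n + 4)*(n^2 - 4*n) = (n - 5)*(n - 4)*(n + 3)*(n + 4)*(n)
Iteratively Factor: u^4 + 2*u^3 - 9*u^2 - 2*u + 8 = (u + 1)*(u^3 + u^2 - 10*u + 8) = (u - 2)*(u + 1)*(u^2 + 3*u - 4) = (u - 2)*(u - 1)*(u + 1)*(u + 4)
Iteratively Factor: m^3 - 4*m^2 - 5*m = (m)*(m^2 - 4*m - 5) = m*(m + 1)*(m - 5)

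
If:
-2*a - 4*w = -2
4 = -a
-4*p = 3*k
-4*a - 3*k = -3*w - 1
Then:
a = -4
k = 49/6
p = -49/8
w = 5/2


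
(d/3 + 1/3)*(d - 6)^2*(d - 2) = d^4/3 - 13*d^3/3 + 46*d^2/3 - 4*d - 24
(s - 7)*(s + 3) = s^2 - 4*s - 21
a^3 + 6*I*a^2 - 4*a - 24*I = (a - 2)*(a + 2)*(a + 6*I)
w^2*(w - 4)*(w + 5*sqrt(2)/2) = w^4 - 4*w^3 + 5*sqrt(2)*w^3/2 - 10*sqrt(2)*w^2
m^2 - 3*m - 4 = (m - 4)*(m + 1)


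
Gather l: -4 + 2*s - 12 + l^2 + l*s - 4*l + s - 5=l^2 + l*(s - 4) + 3*s - 21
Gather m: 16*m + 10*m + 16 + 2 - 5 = 26*m + 13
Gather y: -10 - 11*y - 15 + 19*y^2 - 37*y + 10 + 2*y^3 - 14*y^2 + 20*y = 2*y^3 + 5*y^2 - 28*y - 15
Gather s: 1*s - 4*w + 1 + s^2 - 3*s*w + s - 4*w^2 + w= s^2 + s*(2 - 3*w) - 4*w^2 - 3*w + 1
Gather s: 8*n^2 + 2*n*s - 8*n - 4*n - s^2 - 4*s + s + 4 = 8*n^2 - 12*n - s^2 + s*(2*n - 3) + 4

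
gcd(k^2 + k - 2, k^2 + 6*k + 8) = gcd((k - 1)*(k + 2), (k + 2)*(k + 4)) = k + 2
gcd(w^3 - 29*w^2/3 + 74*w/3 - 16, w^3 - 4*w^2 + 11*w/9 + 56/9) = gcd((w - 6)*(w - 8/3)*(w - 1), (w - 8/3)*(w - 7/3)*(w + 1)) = w - 8/3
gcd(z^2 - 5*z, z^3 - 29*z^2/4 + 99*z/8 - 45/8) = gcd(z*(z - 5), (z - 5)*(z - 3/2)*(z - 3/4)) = z - 5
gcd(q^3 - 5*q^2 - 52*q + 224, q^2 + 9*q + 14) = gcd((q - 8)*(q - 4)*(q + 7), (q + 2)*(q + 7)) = q + 7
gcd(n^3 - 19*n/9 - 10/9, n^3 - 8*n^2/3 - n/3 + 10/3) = n^2 - 2*n/3 - 5/3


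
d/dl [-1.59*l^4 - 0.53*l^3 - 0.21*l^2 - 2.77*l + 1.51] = -6.36*l^3 - 1.59*l^2 - 0.42*l - 2.77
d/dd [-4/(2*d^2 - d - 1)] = 4*(4*d - 1)/(-2*d^2 + d + 1)^2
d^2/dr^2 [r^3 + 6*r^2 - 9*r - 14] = 6*r + 12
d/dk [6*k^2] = 12*k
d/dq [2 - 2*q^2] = -4*q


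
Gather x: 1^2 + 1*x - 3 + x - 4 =2*x - 6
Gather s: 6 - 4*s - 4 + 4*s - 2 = 0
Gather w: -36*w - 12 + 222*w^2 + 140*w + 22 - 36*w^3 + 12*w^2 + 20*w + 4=-36*w^3 + 234*w^2 + 124*w + 14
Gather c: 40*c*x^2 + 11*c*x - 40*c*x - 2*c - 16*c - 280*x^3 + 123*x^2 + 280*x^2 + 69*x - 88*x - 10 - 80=c*(40*x^2 - 29*x - 18) - 280*x^3 + 403*x^2 - 19*x - 90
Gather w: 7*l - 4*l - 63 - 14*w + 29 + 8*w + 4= 3*l - 6*w - 30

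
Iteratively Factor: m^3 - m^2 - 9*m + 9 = (m - 3)*(m^2 + 2*m - 3) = (m - 3)*(m + 3)*(m - 1)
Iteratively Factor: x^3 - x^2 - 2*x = (x)*(x^2 - x - 2) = x*(x + 1)*(x - 2)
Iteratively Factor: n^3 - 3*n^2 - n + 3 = (n - 3)*(n^2 - 1) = (n - 3)*(n - 1)*(n + 1)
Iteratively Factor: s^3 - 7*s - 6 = (s - 3)*(s^2 + 3*s + 2) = (s - 3)*(s + 2)*(s + 1)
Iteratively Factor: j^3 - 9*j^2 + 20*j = (j - 4)*(j^2 - 5*j) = (j - 5)*(j - 4)*(j)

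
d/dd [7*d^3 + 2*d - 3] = 21*d^2 + 2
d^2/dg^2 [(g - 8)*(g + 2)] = 2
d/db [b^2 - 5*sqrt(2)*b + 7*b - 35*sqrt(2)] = 2*b - 5*sqrt(2) + 7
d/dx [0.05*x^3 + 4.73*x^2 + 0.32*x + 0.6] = 0.15*x^2 + 9.46*x + 0.32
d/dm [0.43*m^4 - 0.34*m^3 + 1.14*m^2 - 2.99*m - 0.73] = 1.72*m^3 - 1.02*m^2 + 2.28*m - 2.99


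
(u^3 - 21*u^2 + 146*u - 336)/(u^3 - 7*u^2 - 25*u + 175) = (u^2 - 14*u + 48)/(u^2 - 25)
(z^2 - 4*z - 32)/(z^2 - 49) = (z^2 - 4*z - 32)/(z^2 - 49)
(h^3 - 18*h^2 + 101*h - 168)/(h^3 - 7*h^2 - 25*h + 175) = (h^2 - 11*h + 24)/(h^2 - 25)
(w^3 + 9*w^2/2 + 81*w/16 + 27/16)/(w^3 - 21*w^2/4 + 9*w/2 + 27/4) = (4*w^2 + 15*w + 9)/(4*(w^2 - 6*w + 9))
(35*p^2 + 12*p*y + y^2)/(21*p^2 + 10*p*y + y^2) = (5*p + y)/(3*p + y)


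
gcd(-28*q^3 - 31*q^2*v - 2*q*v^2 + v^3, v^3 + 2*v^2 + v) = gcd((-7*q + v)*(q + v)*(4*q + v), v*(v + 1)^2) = 1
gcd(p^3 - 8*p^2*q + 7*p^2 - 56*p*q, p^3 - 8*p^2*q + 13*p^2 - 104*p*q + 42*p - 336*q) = p^2 - 8*p*q + 7*p - 56*q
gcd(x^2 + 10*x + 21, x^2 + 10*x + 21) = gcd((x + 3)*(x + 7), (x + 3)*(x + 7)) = x^2 + 10*x + 21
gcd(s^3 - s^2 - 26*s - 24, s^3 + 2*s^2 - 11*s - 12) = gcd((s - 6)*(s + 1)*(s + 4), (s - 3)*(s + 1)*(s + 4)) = s^2 + 5*s + 4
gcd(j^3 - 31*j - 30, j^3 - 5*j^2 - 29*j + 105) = j + 5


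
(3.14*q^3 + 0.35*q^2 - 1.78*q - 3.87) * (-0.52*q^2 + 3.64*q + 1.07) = -1.6328*q^5 + 11.2476*q^4 + 5.5594*q^3 - 4.0923*q^2 - 15.9914*q - 4.1409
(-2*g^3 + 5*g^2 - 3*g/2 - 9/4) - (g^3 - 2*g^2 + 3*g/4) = -3*g^3 + 7*g^2 - 9*g/4 - 9/4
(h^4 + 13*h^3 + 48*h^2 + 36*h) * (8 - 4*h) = -4*h^5 - 44*h^4 - 88*h^3 + 240*h^2 + 288*h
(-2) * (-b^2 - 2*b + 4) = 2*b^2 + 4*b - 8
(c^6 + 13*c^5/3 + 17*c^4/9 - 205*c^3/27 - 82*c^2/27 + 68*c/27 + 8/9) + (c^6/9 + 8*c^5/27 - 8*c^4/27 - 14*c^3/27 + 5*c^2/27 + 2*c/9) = 10*c^6/9 + 125*c^5/27 + 43*c^4/27 - 73*c^3/9 - 77*c^2/27 + 74*c/27 + 8/9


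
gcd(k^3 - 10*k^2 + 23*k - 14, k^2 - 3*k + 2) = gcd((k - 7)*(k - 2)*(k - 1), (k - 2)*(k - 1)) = k^2 - 3*k + 2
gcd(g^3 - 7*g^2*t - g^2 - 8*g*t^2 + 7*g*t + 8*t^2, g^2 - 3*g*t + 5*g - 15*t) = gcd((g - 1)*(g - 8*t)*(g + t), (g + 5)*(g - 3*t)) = 1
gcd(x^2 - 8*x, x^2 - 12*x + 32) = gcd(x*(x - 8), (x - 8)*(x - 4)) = x - 8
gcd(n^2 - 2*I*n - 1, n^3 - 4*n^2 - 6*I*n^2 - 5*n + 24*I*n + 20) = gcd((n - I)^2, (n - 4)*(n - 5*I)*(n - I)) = n - I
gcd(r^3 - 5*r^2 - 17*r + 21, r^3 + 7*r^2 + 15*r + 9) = r + 3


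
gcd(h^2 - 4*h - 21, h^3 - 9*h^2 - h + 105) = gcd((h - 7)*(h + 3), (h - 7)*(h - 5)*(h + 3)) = h^2 - 4*h - 21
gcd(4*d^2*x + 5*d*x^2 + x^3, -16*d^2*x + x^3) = 4*d*x + x^2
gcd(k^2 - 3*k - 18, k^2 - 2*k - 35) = 1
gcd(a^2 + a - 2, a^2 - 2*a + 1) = a - 1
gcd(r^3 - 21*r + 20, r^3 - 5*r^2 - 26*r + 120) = r^2 + r - 20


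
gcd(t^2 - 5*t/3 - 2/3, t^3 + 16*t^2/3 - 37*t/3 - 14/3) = t^2 - 5*t/3 - 2/3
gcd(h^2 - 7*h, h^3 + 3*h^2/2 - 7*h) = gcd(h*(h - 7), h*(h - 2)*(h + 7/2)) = h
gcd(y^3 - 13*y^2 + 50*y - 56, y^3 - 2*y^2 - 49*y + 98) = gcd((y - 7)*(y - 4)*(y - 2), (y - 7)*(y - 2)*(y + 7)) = y^2 - 9*y + 14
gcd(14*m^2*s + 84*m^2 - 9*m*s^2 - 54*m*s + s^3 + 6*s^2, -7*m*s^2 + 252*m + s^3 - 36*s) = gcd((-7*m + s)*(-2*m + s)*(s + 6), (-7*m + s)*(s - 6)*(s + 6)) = -7*m*s - 42*m + s^2 + 6*s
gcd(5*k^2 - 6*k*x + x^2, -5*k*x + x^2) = -5*k + x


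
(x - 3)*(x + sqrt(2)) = x^2 - 3*x + sqrt(2)*x - 3*sqrt(2)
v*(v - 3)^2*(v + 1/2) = v^4 - 11*v^3/2 + 6*v^2 + 9*v/2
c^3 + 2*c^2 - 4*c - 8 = (c - 2)*(c + 2)^2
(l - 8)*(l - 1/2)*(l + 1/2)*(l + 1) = l^4 - 7*l^3 - 33*l^2/4 + 7*l/4 + 2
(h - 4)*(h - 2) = h^2 - 6*h + 8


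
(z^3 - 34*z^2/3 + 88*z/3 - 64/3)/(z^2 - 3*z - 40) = (3*z^2 - 10*z + 8)/(3*(z + 5))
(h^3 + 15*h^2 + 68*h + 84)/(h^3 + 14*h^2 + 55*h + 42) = (h + 2)/(h + 1)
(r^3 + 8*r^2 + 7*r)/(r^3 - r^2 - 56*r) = (r + 1)/(r - 8)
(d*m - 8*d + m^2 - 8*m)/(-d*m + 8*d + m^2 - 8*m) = (-d - m)/(d - m)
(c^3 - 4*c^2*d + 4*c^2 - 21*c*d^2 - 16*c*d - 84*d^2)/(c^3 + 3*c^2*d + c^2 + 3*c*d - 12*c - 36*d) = (c - 7*d)/(c - 3)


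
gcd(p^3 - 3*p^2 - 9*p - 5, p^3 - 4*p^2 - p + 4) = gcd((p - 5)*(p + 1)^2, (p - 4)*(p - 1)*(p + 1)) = p + 1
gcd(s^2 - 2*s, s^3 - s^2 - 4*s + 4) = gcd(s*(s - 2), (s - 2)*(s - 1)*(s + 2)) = s - 2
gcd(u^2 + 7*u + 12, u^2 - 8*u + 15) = 1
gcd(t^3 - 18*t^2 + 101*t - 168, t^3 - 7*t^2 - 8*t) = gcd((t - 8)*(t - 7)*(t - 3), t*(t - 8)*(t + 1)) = t - 8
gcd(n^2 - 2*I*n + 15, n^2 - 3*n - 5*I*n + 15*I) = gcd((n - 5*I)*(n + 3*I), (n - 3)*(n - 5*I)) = n - 5*I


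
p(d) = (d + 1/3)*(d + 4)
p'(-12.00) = -19.67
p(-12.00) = 93.33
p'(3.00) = 10.33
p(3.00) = 23.33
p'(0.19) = 4.71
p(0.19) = 2.19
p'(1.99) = 8.31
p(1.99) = 13.92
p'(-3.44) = -2.55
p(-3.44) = -1.74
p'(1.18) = 6.69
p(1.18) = 7.84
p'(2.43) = 9.19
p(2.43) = 17.77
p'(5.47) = 15.27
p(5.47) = 54.96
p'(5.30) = 14.93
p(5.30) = 52.39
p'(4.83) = 13.99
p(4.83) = 45.59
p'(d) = 2*d + 13/3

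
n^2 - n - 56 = (n - 8)*(n + 7)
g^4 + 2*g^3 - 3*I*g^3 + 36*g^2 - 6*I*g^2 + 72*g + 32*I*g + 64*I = (g + 2)*(g - 8*I)*(g + I)*(g + 4*I)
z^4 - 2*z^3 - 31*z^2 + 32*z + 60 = (z - 6)*(z - 2)*(z + 1)*(z + 5)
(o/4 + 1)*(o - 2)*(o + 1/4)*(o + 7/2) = o^4/4 + 23*o^3/16 + 3*o^2/32 - 113*o/16 - 7/4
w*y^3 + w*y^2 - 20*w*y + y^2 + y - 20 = (y - 4)*(y + 5)*(w*y + 1)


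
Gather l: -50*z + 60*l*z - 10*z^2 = 60*l*z - 10*z^2 - 50*z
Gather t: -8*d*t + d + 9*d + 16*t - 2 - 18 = 10*d + t*(16 - 8*d) - 20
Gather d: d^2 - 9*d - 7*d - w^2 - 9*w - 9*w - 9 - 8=d^2 - 16*d - w^2 - 18*w - 17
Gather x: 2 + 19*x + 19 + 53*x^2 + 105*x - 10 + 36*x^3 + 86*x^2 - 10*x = 36*x^3 + 139*x^2 + 114*x + 11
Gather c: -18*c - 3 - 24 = -18*c - 27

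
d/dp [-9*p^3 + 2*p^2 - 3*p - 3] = -27*p^2 + 4*p - 3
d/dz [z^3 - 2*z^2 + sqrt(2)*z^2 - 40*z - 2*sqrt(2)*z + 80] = 3*z^2 - 4*z + 2*sqrt(2)*z - 40 - 2*sqrt(2)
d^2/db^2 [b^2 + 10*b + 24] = 2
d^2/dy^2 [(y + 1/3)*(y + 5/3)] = 2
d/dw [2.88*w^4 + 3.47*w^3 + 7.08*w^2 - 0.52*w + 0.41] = 11.52*w^3 + 10.41*w^2 + 14.16*w - 0.52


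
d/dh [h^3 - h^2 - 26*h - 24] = 3*h^2 - 2*h - 26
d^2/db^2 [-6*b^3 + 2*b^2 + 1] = 4 - 36*b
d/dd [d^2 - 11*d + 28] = 2*d - 11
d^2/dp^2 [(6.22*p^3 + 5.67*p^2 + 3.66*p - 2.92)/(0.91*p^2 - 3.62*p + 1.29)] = (-2.8421709430404e-14*p^4 + 191.83334*p^3 - 228.721326*p^2 + 94.039752*p - 16.62029)/(0.753571*p^6 - 8.993166*p^5 + 38.979759*p^4 - 72.935036*p^3 + 55.257021*p^2 - 18.072126*p + 2.146689)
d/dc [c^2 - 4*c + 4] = 2*c - 4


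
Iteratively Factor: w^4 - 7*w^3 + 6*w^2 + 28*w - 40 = (w - 2)*(w^3 - 5*w^2 - 4*w + 20) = (w - 2)*(w + 2)*(w^2 - 7*w + 10) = (w - 5)*(w - 2)*(w + 2)*(w - 2)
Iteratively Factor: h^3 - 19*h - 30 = (h + 3)*(h^2 - 3*h - 10) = (h + 2)*(h + 3)*(h - 5)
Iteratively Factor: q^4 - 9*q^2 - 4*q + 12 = (q - 1)*(q^3 + q^2 - 8*q - 12) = (q - 1)*(q + 2)*(q^2 - q - 6) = (q - 3)*(q - 1)*(q + 2)*(q + 2)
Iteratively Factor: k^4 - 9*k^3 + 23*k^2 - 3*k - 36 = (k - 3)*(k^3 - 6*k^2 + 5*k + 12) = (k - 3)^2*(k^2 - 3*k - 4) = (k - 4)*(k - 3)^2*(k + 1)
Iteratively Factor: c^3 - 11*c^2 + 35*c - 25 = (c - 1)*(c^2 - 10*c + 25) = (c - 5)*(c - 1)*(c - 5)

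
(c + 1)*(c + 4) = c^2 + 5*c + 4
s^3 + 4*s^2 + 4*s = s*(s + 2)^2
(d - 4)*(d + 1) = d^2 - 3*d - 4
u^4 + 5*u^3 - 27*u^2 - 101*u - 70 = (u - 5)*(u + 1)*(u + 2)*(u + 7)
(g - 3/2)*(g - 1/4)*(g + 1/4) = g^3 - 3*g^2/2 - g/16 + 3/32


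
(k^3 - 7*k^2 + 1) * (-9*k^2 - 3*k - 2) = -9*k^5 + 60*k^4 + 19*k^3 + 5*k^2 - 3*k - 2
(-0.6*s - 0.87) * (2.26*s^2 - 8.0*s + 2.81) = -1.356*s^3 + 2.8338*s^2 + 5.274*s - 2.4447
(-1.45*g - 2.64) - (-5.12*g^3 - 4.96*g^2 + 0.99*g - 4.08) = 5.12*g^3 + 4.96*g^2 - 2.44*g + 1.44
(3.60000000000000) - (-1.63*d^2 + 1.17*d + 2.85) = 1.63*d^2 - 1.17*d + 0.75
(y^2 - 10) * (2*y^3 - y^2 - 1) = 2*y^5 - y^4 - 20*y^3 + 9*y^2 + 10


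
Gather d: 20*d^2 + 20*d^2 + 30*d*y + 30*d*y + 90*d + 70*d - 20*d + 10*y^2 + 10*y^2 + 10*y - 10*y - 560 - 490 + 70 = 40*d^2 + d*(60*y + 140) + 20*y^2 - 980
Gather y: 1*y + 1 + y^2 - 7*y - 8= y^2 - 6*y - 7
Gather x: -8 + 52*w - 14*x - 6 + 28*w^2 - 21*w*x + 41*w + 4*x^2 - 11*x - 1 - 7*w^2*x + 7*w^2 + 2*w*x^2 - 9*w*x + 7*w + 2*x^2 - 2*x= 35*w^2 + 100*w + x^2*(2*w + 6) + x*(-7*w^2 - 30*w - 27) - 15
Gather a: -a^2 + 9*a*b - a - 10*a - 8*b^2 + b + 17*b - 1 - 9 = -a^2 + a*(9*b - 11) - 8*b^2 + 18*b - 10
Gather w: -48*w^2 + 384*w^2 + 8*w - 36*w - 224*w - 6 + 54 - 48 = 336*w^2 - 252*w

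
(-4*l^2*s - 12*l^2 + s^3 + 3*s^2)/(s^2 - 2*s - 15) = (-4*l^2 + s^2)/(s - 5)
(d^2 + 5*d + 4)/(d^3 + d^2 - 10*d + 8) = (d + 1)/(d^2 - 3*d + 2)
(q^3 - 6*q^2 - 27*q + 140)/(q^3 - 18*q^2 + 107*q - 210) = (q^2 + q - 20)/(q^2 - 11*q + 30)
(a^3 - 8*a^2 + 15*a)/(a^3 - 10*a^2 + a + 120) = a*(a - 3)/(a^2 - 5*a - 24)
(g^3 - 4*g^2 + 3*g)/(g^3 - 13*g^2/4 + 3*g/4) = 4*(g - 1)/(4*g - 1)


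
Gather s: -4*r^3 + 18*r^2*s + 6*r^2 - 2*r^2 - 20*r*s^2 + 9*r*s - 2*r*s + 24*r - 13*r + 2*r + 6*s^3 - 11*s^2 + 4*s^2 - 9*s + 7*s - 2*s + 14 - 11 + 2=-4*r^3 + 4*r^2 + 13*r + 6*s^3 + s^2*(-20*r - 7) + s*(18*r^2 + 7*r - 4) + 5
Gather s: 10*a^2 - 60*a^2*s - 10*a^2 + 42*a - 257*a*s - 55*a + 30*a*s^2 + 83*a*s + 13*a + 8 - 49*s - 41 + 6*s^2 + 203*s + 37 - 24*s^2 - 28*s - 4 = s^2*(30*a - 18) + s*(-60*a^2 - 174*a + 126)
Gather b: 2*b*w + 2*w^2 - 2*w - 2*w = 2*b*w + 2*w^2 - 4*w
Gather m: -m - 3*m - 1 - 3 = -4*m - 4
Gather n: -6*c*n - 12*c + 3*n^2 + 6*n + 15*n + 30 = -12*c + 3*n^2 + n*(21 - 6*c) + 30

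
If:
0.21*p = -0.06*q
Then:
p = -0.285714285714286*q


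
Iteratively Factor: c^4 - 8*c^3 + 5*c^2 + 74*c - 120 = (c + 3)*(c^3 - 11*c^2 + 38*c - 40) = (c - 5)*(c + 3)*(c^2 - 6*c + 8) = (c - 5)*(c - 4)*(c + 3)*(c - 2)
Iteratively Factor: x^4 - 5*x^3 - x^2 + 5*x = (x - 1)*(x^3 - 4*x^2 - 5*x) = x*(x - 1)*(x^2 - 4*x - 5) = x*(x - 1)*(x + 1)*(x - 5)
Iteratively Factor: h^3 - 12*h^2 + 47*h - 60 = (h - 4)*(h^2 - 8*h + 15) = (h - 5)*(h - 4)*(h - 3)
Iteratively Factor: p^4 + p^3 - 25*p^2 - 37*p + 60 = (p + 4)*(p^3 - 3*p^2 - 13*p + 15) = (p - 1)*(p + 4)*(p^2 - 2*p - 15) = (p - 5)*(p - 1)*(p + 4)*(p + 3)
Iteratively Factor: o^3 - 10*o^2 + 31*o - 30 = (o - 2)*(o^2 - 8*o + 15) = (o - 3)*(o - 2)*(o - 5)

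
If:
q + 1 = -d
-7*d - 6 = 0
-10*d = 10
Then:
No Solution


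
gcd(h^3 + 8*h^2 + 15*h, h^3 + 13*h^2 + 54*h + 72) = h + 3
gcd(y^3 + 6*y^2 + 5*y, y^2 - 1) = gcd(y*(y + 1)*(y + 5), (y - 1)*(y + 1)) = y + 1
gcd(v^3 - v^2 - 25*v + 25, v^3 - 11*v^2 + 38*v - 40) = v - 5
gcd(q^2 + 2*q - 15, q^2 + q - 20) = q + 5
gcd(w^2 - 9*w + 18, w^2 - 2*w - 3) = w - 3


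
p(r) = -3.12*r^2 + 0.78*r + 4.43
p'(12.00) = -74.10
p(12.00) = -435.49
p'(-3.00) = 19.50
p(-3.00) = -25.99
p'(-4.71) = 30.17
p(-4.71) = -68.46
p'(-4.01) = 25.80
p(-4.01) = -48.87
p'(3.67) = -22.12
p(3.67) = -34.73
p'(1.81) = -10.51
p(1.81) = -4.38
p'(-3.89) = 25.05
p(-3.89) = -45.82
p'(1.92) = -11.20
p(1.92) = -5.57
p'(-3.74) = 24.12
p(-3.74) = -42.13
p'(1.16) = -6.46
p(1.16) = 1.14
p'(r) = 0.78 - 6.24*r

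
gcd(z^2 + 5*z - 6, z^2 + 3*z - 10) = 1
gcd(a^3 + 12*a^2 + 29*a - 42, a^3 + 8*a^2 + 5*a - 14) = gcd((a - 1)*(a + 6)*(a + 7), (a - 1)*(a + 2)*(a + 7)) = a^2 + 6*a - 7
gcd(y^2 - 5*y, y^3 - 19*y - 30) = y - 5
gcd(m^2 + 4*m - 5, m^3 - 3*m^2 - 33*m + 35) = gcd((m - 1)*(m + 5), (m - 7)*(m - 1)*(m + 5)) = m^2 + 4*m - 5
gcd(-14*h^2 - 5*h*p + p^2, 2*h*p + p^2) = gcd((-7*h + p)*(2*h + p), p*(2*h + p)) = 2*h + p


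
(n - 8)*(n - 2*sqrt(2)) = n^2 - 8*n - 2*sqrt(2)*n + 16*sqrt(2)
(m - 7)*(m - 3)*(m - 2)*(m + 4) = m^4 - 8*m^3 - 7*m^2 + 122*m - 168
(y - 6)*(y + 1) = y^2 - 5*y - 6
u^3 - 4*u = u*(u - 2)*(u + 2)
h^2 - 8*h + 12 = (h - 6)*(h - 2)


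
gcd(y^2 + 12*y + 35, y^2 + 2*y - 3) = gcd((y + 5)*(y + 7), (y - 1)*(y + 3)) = 1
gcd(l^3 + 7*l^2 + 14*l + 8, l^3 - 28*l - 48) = l^2 + 6*l + 8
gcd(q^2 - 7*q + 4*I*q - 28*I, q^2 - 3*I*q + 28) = q + 4*I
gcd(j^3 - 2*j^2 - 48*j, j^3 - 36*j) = j^2 + 6*j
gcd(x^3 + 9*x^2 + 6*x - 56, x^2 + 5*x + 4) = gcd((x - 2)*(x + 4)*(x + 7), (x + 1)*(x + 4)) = x + 4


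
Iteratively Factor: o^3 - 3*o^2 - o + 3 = (o - 1)*(o^2 - 2*o - 3) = (o - 3)*(o - 1)*(o + 1)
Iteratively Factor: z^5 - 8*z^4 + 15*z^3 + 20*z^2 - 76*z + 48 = (z - 2)*(z^4 - 6*z^3 + 3*z^2 + 26*z - 24) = (z - 3)*(z - 2)*(z^3 - 3*z^2 - 6*z + 8) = (z - 3)*(z - 2)*(z - 1)*(z^2 - 2*z - 8) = (z - 3)*(z - 2)*(z - 1)*(z + 2)*(z - 4)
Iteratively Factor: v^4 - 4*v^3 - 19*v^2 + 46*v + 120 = (v + 3)*(v^3 - 7*v^2 + 2*v + 40) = (v + 2)*(v + 3)*(v^2 - 9*v + 20) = (v - 4)*(v + 2)*(v + 3)*(v - 5)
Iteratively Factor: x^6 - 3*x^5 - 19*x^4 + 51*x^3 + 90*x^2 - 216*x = (x)*(x^5 - 3*x^4 - 19*x^3 + 51*x^2 + 90*x - 216) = x*(x - 4)*(x^4 + x^3 - 15*x^2 - 9*x + 54) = x*(x - 4)*(x + 3)*(x^3 - 2*x^2 - 9*x + 18) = x*(x - 4)*(x - 2)*(x + 3)*(x^2 - 9) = x*(x - 4)*(x - 2)*(x + 3)^2*(x - 3)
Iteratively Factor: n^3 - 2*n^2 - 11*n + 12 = (n - 1)*(n^2 - n - 12) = (n - 1)*(n + 3)*(n - 4)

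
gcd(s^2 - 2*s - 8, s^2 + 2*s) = s + 2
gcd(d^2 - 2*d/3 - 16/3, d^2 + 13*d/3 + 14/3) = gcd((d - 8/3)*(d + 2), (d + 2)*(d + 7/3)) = d + 2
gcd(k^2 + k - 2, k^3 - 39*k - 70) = k + 2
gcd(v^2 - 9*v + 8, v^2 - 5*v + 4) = v - 1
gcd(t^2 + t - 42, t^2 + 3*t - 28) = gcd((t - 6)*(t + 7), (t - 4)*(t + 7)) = t + 7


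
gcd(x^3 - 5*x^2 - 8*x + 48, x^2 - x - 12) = x^2 - x - 12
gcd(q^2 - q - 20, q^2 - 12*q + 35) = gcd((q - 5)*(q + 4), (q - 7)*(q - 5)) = q - 5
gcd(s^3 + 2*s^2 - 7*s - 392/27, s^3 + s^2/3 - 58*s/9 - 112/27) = s^2 - s/3 - 56/9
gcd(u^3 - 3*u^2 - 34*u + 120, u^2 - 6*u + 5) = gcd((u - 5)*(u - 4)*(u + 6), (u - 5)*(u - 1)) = u - 5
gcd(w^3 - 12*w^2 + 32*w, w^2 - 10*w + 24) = w - 4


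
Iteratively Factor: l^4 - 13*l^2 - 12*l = (l)*(l^3 - 13*l - 12) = l*(l + 3)*(l^2 - 3*l - 4) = l*(l + 1)*(l + 3)*(l - 4)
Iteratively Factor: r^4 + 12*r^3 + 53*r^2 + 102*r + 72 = (r + 3)*(r^3 + 9*r^2 + 26*r + 24) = (r + 3)^2*(r^2 + 6*r + 8) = (r + 2)*(r + 3)^2*(r + 4)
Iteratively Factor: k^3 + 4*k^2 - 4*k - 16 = (k + 4)*(k^2 - 4) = (k - 2)*(k + 4)*(k + 2)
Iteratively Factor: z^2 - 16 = (z - 4)*(z + 4)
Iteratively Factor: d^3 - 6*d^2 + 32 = (d + 2)*(d^2 - 8*d + 16) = (d - 4)*(d + 2)*(d - 4)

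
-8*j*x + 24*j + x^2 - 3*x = (-8*j + x)*(x - 3)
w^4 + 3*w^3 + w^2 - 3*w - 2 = (w - 1)*(w + 1)^2*(w + 2)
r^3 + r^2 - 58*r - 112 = (r - 8)*(r + 2)*(r + 7)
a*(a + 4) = a^2 + 4*a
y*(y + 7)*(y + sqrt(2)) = y^3 + sqrt(2)*y^2 + 7*y^2 + 7*sqrt(2)*y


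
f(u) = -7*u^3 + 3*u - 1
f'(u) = 3 - 21*u^2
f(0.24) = -0.38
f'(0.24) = 1.79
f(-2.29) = 76.19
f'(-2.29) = -107.13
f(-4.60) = 666.55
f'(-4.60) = -441.36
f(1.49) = -19.69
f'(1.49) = -43.62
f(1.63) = -26.43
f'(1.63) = -52.79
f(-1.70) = 28.29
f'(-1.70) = -57.69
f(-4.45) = 602.50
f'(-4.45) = -412.85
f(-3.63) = 322.94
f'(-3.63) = -273.71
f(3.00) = -181.00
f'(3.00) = -186.00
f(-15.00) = 23579.00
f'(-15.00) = -4722.00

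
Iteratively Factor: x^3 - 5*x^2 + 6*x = (x - 3)*(x^2 - 2*x) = x*(x - 3)*(x - 2)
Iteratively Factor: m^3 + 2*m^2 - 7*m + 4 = (m - 1)*(m^2 + 3*m - 4) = (m - 1)^2*(m + 4)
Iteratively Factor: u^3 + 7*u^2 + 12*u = (u)*(u^2 + 7*u + 12) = u*(u + 3)*(u + 4)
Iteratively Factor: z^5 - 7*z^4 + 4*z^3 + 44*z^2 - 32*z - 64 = (z - 2)*(z^4 - 5*z^3 - 6*z^2 + 32*z + 32) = (z - 2)*(z + 2)*(z^3 - 7*z^2 + 8*z + 16) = (z - 2)*(z + 1)*(z + 2)*(z^2 - 8*z + 16) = (z - 4)*(z - 2)*(z + 1)*(z + 2)*(z - 4)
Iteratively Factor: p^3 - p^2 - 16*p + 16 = (p - 1)*(p^2 - 16) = (p - 4)*(p - 1)*(p + 4)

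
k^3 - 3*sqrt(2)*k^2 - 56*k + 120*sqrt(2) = (k - 6*sqrt(2))*(k - 2*sqrt(2))*(k + 5*sqrt(2))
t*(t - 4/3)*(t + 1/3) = t^3 - t^2 - 4*t/9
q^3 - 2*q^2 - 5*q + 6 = (q - 3)*(q - 1)*(q + 2)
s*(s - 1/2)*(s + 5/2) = s^3 + 2*s^2 - 5*s/4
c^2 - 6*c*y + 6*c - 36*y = (c + 6)*(c - 6*y)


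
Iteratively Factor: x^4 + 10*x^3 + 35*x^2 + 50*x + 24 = (x + 3)*(x^3 + 7*x^2 + 14*x + 8) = (x + 3)*(x + 4)*(x^2 + 3*x + 2) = (x + 1)*(x + 3)*(x + 4)*(x + 2)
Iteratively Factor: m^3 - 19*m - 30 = (m + 2)*(m^2 - 2*m - 15) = (m - 5)*(m + 2)*(m + 3)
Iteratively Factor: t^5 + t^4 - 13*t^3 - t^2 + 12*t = (t + 1)*(t^4 - 13*t^2 + 12*t) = (t - 1)*(t + 1)*(t^3 + t^2 - 12*t) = t*(t - 1)*(t + 1)*(t^2 + t - 12) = t*(t - 1)*(t + 1)*(t + 4)*(t - 3)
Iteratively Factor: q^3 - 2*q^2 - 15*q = (q + 3)*(q^2 - 5*q) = (q - 5)*(q + 3)*(q)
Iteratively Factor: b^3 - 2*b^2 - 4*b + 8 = (b - 2)*(b^2 - 4) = (b - 2)^2*(b + 2)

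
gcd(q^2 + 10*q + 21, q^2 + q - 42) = q + 7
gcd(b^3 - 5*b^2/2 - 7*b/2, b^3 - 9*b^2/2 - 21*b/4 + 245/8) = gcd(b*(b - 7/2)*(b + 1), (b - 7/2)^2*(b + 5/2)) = b - 7/2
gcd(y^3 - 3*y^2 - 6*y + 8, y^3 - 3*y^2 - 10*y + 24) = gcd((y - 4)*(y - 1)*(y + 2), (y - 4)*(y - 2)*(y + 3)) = y - 4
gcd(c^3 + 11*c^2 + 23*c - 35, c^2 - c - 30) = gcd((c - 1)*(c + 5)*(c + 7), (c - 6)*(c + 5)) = c + 5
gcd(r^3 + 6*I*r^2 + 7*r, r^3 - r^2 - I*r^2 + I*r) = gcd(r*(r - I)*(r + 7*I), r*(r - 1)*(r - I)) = r^2 - I*r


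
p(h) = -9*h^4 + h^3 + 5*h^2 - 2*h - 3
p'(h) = -36*h^3 + 3*h^2 + 10*h - 2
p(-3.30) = -1045.22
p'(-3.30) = 1291.40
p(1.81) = -80.91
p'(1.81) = -187.54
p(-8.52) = -47665.77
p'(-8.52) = 22395.50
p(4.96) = -5215.04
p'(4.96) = -4271.46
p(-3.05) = -757.59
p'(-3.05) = 1016.82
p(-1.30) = -19.85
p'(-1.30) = 69.16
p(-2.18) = -188.51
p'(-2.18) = 363.43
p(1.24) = -17.16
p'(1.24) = -53.63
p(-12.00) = -187611.00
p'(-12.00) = 62518.00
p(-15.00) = -457848.00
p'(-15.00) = 122023.00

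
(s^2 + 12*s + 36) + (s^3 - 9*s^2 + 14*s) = s^3 - 8*s^2 + 26*s + 36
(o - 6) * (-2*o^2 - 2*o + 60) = -2*o^3 + 10*o^2 + 72*o - 360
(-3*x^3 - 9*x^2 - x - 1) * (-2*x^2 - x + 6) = 6*x^5 + 21*x^4 - 7*x^3 - 51*x^2 - 5*x - 6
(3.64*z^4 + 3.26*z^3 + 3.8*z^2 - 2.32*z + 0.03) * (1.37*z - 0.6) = 4.9868*z^5 + 2.2822*z^4 + 3.25*z^3 - 5.4584*z^2 + 1.4331*z - 0.018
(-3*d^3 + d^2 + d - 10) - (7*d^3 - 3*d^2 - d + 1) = -10*d^3 + 4*d^2 + 2*d - 11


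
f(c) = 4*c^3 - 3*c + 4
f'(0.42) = -0.88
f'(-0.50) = 0.00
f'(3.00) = 105.00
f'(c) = 12*c^2 - 3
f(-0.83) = 4.20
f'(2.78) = 89.74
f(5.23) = 560.53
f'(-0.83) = 5.27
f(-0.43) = 4.97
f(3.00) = 103.00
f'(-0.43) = -0.78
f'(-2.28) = 59.38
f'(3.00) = 105.00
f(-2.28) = -36.57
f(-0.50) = 5.00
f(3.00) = 103.00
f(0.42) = 3.04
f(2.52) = 60.45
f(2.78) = 81.60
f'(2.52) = 73.20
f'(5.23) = 325.23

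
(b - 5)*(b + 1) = b^2 - 4*b - 5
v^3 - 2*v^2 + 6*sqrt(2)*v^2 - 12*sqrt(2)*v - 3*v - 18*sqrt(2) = (v - 3)*(v + 1)*(v + 6*sqrt(2))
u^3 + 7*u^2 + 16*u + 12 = (u + 2)^2*(u + 3)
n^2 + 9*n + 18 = (n + 3)*(n + 6)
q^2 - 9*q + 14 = (q - 7)*(q - 2)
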